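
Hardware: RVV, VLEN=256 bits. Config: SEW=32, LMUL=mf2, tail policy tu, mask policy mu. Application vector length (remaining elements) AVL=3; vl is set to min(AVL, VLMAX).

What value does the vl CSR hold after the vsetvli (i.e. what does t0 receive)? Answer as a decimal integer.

vl = 3

lanes per group: 256·1/2/32 = 4
vl = min(AVL, VLMAX) = min(3, 4) = 3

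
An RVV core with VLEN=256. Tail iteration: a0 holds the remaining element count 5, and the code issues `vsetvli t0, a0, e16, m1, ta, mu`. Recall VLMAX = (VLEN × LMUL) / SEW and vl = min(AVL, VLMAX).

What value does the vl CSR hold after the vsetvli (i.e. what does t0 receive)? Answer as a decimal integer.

vl = 5

VLMAX = VLEN×LMUL/SEW = 256×1/16 = 16
vl = min(AVL, VLMAX) = min(5, 16) = 5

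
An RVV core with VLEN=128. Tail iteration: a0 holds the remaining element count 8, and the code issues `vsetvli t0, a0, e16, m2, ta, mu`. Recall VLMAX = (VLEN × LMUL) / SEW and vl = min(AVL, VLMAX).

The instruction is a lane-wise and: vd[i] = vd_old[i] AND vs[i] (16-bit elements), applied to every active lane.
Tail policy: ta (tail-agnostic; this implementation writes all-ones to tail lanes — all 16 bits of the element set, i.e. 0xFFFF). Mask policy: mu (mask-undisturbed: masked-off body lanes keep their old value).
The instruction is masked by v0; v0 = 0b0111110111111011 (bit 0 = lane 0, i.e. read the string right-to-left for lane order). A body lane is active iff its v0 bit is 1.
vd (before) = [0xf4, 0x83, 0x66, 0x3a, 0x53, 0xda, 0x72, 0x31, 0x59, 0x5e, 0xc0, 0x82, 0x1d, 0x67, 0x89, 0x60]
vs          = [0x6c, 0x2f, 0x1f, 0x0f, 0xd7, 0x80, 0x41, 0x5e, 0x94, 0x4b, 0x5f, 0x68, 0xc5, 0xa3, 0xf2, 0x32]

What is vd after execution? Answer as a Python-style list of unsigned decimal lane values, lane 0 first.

VLMAX = (128 × 2) / 16 = 16 lanes
vl = min(AVL, VLMAX) = min(8, 16) = 8
[0] and(0xf4,0x6c) = 0x64
[1] and(0x83,0x2f) = 0x03
[2] mask-off/keep = 0x66
[3] and(0x3a,0x0f) = 0x0a
[4] and(0x53,0xd7) = 0x53
[5] and(0xda,0x80) = 0x80
[6] and(0x72,0x41) = 0x40
[7] and(0x31,0x5e) = 0x10
[8] tail/ones = 0xffff
[9] tail/ones = 0xffff
[10] tail/ones = 0xffff
[11] tail/ones = 0xffff
[12] tail/ones = 0xffff
[13] tail/ones = 0xffff
[14] tail/ones = 0xffff
[15] tail/ones = 0xffff

vd = [100, 3, 102, 10, 83, 128, 64, 16, 65535, 65535, 65535, 65535, 65535, 65535, 65535, 65535]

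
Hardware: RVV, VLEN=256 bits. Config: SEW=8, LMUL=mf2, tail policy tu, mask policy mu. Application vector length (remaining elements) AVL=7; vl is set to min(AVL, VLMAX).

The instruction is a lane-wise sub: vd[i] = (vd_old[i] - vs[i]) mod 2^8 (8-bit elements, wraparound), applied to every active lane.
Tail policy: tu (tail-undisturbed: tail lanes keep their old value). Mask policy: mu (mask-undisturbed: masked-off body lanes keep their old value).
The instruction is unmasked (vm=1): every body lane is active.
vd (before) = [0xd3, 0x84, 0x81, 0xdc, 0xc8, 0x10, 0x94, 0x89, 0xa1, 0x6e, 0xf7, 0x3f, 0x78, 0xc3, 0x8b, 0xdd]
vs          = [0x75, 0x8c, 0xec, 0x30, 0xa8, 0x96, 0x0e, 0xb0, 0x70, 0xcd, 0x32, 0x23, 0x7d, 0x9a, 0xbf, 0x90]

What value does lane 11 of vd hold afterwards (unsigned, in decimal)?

VLMAX = VLEN×LMUL/SEW = 256×1/2/8 = 16
vl ← min(7, 16) = 7
lane  0: sub(0xd3,0x75) ⇒ 0x5e
lane  1: sub(0x84,0x8c) ⇒ 0xf8
lane  2: sub(0x81,0xec) ⇒ 0x95
lane  3: sub(0xdc,0x30) ⇒ 0xac
lane  4: sub(0xc8,0xa8) ⇒ 0x20
lane  5: sub(0x10,0x96) ⇒ 0x7a
lane  6: sub(0x94,0x0e) ⇒ 0x86
lane  7: tail/keep ⇒ 0x89
lane  8: tail/keep ⇒ 0xa1
lane  9: tail/keep ⇒ 0x6e
lane 10: tail/keep ⇒ 0xf7
lane 11: tail/keep ⇒ 0x3f
lane 12: tail/keep ⇒ 0x78
lane 13: tail/keep ⇒ 0xc3
lane 14: tail/keep ⇒ 0x8b
lane 15: tail/keep ⇒ 0xdd

vd[11] = 63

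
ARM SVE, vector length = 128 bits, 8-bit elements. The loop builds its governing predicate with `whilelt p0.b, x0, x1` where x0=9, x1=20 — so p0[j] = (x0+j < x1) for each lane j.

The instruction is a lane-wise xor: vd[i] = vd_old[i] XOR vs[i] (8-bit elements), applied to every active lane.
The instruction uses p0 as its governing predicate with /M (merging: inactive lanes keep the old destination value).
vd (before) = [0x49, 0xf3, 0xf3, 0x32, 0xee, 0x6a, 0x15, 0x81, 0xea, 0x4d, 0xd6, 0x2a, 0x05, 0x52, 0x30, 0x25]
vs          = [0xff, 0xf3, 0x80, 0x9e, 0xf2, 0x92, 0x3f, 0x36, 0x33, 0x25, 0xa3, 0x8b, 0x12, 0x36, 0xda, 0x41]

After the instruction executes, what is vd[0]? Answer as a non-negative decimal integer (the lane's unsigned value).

register lanes = 128/8 = 16
p0[j] = (9+j < 20); true for j=0..10 → 11 lanes set
[0] xor(0x49,0xff) = 0xb6
[1] xor(0xf3,0xf3) = 0x00
[2] xor(0xf3,0x80) = 0x73
[3] xor(0x32,0x9e) = 0xac
[4] xor(0xee,0xf2) = 0x1c
[5] xor(0x6a,0x92) = 0xf8
[6] xor(0x15,0x3f) = 0x2a
[7] xor(0x81,0x36) = 0xb7
[8] xor(0xea,0x33) = 0xd9
[9] xor(0x4d,0x25) = 0x68
[10] xor(0xd6,0xa3) = 0x75
[11] tail/keep = 0x2a
[12] tail/keep = 0x05
[13] tail/keep = 0x52
[14] tail/keep = 0x30
[15] tail/keep = 0x25

vd[0] = 182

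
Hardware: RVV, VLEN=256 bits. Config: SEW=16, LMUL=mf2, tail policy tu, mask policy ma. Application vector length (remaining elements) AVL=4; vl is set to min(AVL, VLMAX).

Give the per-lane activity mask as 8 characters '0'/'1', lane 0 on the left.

predicate = 11110000

VLMAX = VLEN×LMUL/SEW = 256×1/2/16 = 8
vl ← min(4, 8) = 4
bits (lane 0 leftmost): 11110000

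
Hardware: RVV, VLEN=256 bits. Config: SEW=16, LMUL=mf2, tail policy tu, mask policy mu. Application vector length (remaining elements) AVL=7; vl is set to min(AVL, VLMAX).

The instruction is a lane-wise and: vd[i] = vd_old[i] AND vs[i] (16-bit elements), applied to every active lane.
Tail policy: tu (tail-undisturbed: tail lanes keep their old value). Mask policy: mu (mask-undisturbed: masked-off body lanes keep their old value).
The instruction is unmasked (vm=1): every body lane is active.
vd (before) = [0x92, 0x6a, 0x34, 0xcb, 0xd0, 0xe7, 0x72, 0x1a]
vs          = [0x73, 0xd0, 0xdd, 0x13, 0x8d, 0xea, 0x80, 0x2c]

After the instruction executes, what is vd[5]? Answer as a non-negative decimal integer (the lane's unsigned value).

vd[5] = 226

VLMAX = VLEN×LMUL/SEW = 256×1/2/16 = 8
AVL=7 ≤ VLMAX=8, so vl = 7
[0] and(0x92,0x73) = 0x12
[1] and(0x6a,0xd0) = 0x40
[2] and(0x34,0xdd) = 0x14
[3] and(0xcb,0x13) = 0x03
[4] and(0xd0,0x8d) = 0x80
[5] and(0xe7,0xea) = 0xe2
[6] and(0x72,0x80) = 0x00
[7] tail/keep = 0x1a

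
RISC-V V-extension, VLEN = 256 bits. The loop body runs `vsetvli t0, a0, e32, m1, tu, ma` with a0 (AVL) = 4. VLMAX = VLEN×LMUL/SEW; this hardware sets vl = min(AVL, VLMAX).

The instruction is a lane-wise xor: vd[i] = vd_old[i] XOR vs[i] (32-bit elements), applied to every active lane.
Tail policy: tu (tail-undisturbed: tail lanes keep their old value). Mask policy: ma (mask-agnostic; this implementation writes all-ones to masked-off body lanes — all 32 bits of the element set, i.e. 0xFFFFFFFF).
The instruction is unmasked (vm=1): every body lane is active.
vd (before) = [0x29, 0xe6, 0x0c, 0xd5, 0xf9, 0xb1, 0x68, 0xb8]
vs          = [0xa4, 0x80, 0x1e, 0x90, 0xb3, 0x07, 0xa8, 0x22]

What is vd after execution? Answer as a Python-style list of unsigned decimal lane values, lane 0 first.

VLMAX = (256 × 1) / 32 = 8 lanes
AVL=4 ≤ VLMAX=8, so vl = 4
  i=0: xor(0x29,0xa4) → 141
  i=1: xor(0xe6,0x80) → 102
  i=2: xor(0x0c,0x1e) → 18
  i=3: xor(0xd5,0x90) → 69
  i=4: tail/keep → 249
  i=5: tail/keep → 177
  i=6: tail/keep → 104
  i=7: tail/keep → 184

vd = [141, 102, 18, 69, 249, 177, 104, 184]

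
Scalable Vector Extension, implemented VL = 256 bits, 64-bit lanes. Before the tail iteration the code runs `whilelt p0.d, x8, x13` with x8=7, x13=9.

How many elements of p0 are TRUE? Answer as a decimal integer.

vl = 2

lane count: 256 div 64 = 4
active while 7+j < 9, i.e. j ∈ [0,2) capped at 4 ⇒ 2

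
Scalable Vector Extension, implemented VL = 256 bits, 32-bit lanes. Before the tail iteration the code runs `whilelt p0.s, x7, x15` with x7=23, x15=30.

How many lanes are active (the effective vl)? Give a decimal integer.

vl = 7

lane count: 256 div 32 = 8
whilelt: lane j active iff 23+j < 30 → j < 7 → 7 active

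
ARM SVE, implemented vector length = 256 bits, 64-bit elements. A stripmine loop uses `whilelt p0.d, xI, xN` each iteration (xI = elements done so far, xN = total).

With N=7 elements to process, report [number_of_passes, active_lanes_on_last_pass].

[iterations, last_vl] = [2, 3]

lane count: 256 div 64 = 4
iterations = ceil(7/4) = 2; final-pass vl = 3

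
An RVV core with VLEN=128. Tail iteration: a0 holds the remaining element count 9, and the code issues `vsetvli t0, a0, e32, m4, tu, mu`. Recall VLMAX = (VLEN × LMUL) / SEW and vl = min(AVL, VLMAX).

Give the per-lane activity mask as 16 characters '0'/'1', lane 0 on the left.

lanes per group: 128·4/32 = 16
vl = min(AVL, VLMAX) = min(9, 16) = 9
bits (lane 0 leftmost): 1111111110000000

predicate = 1111111110000000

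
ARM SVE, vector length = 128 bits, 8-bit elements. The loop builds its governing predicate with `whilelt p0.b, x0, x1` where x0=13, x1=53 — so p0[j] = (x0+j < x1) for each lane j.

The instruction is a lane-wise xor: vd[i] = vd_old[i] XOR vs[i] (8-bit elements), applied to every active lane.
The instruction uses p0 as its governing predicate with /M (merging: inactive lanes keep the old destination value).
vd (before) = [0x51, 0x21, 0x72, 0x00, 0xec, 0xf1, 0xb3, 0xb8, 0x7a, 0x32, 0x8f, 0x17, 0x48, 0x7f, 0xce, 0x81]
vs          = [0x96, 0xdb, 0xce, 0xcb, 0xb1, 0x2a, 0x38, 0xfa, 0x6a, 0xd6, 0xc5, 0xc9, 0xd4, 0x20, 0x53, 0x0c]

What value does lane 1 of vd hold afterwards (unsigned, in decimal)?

lane count: 128 div 8 = 16
active while 13+j < 53, i.e. j ∈ [0,40) capped at 16 ⇒ 16
lane  0: xor(0x51,0x96) ⇒ 0xc7
lane  1: xor(0x21,0xdb) ⇒ 0xfa
lane  2: xor(0x72,0xce) ⇒ 0xbc
lane  3: xor(0x00,0xcb) ⇒ 0xcb
lane  4: xor(0xec,0xb1) ⇒ 0x5d
lane  5: xor(0xf1,0x2a) ⇒ 0xdb
lane  6: xor(0xb3,0x38) ⇒ 0x8b
lane  7: xor(0xb8,0xfa) ⇒ 0x42
lane  8: xor(0x7a,0x6a) ⇒ 0x10
lane  9: xor(0x32,0xd6) ⇒ 0xe4
lane 10: xor(0x8f,0xc5) ⇒ 0x4a
lane 11: xor(0x17,0xc9) ⇒ 0xde
lane 12: xor(0x48,0xd4) ⇒ 0x9c
lane 13: xor(0x7f,0x20) ⇒ 0x5f
lane 14: xor(0xce,0x53) ⇒ 0x9d
lane 15: xor(0x81,0x0c) ⇒ 0x8d

vd[1] = 250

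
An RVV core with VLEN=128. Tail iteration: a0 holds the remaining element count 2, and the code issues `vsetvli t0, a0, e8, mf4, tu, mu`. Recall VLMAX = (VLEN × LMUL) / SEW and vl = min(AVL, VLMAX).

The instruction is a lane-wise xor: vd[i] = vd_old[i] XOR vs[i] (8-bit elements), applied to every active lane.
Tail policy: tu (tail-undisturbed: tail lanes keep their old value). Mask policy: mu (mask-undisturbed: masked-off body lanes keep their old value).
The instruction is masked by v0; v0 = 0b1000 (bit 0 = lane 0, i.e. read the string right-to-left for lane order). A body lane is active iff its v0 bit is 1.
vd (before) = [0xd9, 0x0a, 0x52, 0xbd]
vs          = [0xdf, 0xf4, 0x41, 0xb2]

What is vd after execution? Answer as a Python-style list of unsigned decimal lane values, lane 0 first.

VLMAX = VLEN×LMUL/SEW = 128×1/4/8 = 4
vl ← min(2, 4) = 2
[0] mask-off/keep = 0xd9
[1] mask-off/keep = 0x0a
[2] tail/keep = 0x52
[3] tail/keep = 0xbd

vd = [217, 10, 82, 189]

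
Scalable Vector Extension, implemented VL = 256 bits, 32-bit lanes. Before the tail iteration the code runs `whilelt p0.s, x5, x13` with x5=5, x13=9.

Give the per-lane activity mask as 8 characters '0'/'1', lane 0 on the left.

predicate = 11110000

register lanes = 256/32 = 8
whilelt: lane j active iff 5+j < 9 → j < 4 → 4 active
bits (lane 0 leftmost): 11110000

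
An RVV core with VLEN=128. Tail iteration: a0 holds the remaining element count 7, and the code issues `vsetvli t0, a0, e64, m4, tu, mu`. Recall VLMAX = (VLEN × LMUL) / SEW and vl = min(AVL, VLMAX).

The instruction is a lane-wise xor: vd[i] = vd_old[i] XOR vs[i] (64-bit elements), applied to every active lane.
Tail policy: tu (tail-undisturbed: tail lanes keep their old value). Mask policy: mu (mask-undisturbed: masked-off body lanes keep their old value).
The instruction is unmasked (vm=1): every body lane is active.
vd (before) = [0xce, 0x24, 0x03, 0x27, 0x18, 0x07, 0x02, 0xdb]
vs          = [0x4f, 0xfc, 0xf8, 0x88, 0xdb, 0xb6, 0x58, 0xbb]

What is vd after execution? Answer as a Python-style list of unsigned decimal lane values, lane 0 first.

lanes per group: 128·4/64 = 8
AVL=7 ≤ VLMAX=8, so vl = 7
vd[0] xor(0xce,0x4f) -> 0x81
vd[1] xor(0x24,0xfc) -> 0xd8
vd[2] xor(0x03,0xf8) -> 0xfb
vd[3] xor(0x27,0x88) -> 0xaf
vd[4] xor(0x18,0xdb) -> 0xc3
vd[5] xor(0x07,0xb6) -> 0xb1
vd[6] xor(0x02,0x58) -> 0x5a
vd[7] tail/keep -> 0xdb

vd = [129, 216, 251, 175, 195, 177, 90, 219]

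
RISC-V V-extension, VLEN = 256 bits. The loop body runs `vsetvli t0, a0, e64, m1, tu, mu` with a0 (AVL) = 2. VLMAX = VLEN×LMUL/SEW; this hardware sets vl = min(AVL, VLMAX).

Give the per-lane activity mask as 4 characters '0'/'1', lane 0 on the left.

VLMAX = VLEN×LMUL/SEW = 256×1/64 = 4
vl = min(AVL, VLMAX) = min(2, 4) = 2
bits (lane 0 leftmost): 1100

predicate = 1100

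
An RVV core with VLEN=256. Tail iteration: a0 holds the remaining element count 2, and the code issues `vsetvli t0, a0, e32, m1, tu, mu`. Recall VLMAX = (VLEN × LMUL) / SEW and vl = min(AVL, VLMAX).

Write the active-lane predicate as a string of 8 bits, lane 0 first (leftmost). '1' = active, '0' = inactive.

VLMAX = VLEN×LMUL/SEW = 256×1/32 = 8
vl ← min(2, 8) = 2
bits (lane 0 leftmost): 11000000

predicate = 11000000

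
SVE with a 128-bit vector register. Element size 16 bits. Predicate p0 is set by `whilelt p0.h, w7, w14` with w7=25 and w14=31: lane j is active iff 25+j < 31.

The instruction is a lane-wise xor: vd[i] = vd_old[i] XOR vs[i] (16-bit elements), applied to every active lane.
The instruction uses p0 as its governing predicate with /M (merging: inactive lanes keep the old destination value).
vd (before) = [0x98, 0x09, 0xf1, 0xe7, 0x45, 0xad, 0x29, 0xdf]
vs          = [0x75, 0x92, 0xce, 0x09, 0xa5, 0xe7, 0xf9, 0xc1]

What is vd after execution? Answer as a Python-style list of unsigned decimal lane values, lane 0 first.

vd = [237, 155, 63, 238, 224, 74, 41, 223]

128-bit reg / 16-bit elem → 8 lanes
whilelt: lane j active iff 25+j < 31 → j < 6 → 6 active
vd[0] xor(0x98,0x75) -> 0xed
vd[1] xor(0x09,0x92) -> 0x9b
vd[2] xor(0xf1,0xce) -> 0x3f
vd[3] xor(0xe7,0x09) -> 0xee
vd[4] xor(0x45,0xa5) -> 0xe0
vd[5] xor(0xad,0xe7) -> 0x4a
vd[6] tail/keep -> 0x29
vd[7] tail/keep -> 0xdf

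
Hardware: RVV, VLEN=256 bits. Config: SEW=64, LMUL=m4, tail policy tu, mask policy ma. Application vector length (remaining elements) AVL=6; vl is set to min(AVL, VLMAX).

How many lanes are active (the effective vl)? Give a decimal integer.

vl = 6

VLMAX = (256 × 4) / 64 = 16 lanes
vl = min(AVL, VLMAX) = min(6, 16) = 6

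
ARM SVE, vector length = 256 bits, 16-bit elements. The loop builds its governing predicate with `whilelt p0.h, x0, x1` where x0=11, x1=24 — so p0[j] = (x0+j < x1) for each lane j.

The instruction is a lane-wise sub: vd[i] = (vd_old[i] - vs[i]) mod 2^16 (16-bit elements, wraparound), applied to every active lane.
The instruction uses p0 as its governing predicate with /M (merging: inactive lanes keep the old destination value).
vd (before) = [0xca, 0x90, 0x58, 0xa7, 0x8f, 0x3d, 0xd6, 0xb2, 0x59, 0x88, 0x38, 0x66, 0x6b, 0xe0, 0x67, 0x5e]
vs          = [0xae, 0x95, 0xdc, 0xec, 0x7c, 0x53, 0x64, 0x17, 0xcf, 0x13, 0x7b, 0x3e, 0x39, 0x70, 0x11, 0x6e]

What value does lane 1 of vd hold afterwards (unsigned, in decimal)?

256-bit reg / 16-bit elem → 16 lanes
p0[j] = (11+j < 24); true for j=0..12 → 13 lanes set
lane  0: sub(0xca,0xae) ⇒ 0x1c
lane  1: sub(0x90,0x95) ⇒ 0xfffb
lane  2: sub(0x58,0xdc) ⇒ 0xff7c
lane  3: sub(0xa7,0xec) ⇒ 0xffbb
lane  4: sub(0x8f,0x7c) ⇒ 0x13
lane  5: sub(0x3d,0x53) ⇒ 0xffea
lane  6: sub(0xd6,0x64) ⇒ 0x72
lane  7: sub(0xb2,0x17) ⇒ 0x9b
lane  8: sub(0x59,0xcf) ⇒ 0xff8a
lane  9: sub(0x88,0x13) ⇒ 0x75
lane 10: sub(0x38,0x7b) ⇒ 0xffbd
lane 11: sub(0x66,0x3e) ⇒ 0x28
lane 12: sub(0x6b,0x39) ⇒ 0x32
lane 13: tail/keep ⇒ 0xe0
lane 14: tail/keep ⇒ 0x67
lane 15: tail/keep ⇒ 0x5e

vd[1] = 65531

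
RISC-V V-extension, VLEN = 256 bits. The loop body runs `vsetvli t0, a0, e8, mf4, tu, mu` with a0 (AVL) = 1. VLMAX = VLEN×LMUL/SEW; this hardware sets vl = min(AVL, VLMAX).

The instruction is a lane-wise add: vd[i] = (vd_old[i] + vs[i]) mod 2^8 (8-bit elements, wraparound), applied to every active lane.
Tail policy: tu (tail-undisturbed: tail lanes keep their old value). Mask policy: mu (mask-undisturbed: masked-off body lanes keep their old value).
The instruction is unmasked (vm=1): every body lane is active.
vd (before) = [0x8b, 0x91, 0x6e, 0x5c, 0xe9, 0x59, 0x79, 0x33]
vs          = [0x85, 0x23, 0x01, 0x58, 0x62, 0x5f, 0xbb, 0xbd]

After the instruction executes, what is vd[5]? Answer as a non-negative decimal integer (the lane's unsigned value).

vd[5] = 89

lanes per group: 256·1/4/8 = 8
AVL=1 ≤ VLMAX=8, so vl = 1
[0] add(0x8b,0x85) = 0x10
[1] tail/keep = 0x91
[2] tail/keep = 0x6e
[3] tail/keep = 0x5c
[4] tail/keep = 0xe9
[5] tail/keep = 0x59
[6] tail/keep = 0x79
[7] tail/keep = 0x33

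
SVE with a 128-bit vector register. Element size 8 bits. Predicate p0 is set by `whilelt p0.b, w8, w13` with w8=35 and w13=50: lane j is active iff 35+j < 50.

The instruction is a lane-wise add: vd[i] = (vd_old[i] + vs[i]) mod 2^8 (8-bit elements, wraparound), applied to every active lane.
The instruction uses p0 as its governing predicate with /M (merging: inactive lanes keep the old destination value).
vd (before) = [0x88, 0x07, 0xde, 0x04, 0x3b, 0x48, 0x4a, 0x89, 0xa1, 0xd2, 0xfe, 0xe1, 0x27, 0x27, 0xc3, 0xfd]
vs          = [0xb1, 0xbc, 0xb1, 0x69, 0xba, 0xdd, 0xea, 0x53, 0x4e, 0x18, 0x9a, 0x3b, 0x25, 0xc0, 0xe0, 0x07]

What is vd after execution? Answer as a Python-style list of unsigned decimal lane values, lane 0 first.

register lanes = 128/8 = 16
p0[j] = (35+j < 50); true for j=0..14 → 15 lanes set
vd[0] add(0x88,0xb1) -> 0x39
vd[1] add(0x07,0xbc) -> 0xc3
vd[2] add(0xde,0xb1) -> 0x8f
vd[3] add(0x04,0x69) -> 0x6d
vd[4] add(0x3b,0xba) -> 0xf5
vd[5] add(0x48,0xdd) -> 0x25
vd[6] add(0x4a,0xea) -> 0x34
vd[7] add(0x89,0x53) -> 0xdc
vd[8] add(0xa1,0x4e) -> 0xef
vd[9] add(0xd2,0x18) -> 0xea
vd[10] add(0xfe,0x9a) -> 0x98
vd[11] add(0xe1,0x3b) -> 0x1c
vd[12] add(0x27,0x25) -> 0x4c
vd[13] add(0x27,0xc0) -> 0xe7
vd[14] add(0xc3,0xe0) -> 0xa3
vd[15] tail/keep -> 0xfd

vd = [57, 195, 143, 109, 245, 37, 52, 220, 239, 234, 152, 28, 76, 231, 163, 253]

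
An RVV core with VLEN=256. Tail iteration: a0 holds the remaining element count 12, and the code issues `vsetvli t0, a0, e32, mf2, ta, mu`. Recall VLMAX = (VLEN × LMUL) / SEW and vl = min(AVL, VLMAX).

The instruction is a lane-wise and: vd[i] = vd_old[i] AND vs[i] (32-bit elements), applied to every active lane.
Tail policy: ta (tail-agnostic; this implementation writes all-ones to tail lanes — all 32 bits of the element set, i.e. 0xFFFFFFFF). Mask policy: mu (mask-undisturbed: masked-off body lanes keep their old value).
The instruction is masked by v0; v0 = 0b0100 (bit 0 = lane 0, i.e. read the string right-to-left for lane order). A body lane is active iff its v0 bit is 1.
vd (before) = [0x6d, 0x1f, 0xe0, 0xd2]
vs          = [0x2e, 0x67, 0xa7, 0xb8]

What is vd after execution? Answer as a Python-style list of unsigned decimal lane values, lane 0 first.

VLMAX = (256 × 1/2) / 32 = 4 lanes
vl ← min(12, 4) = 4
vd[0] mask-off/keep -> 0x6d
vd[1] mask-off/keep -> 0x1f
vd[2] and(0xe0,0xa7) -> 0xa0
vd[3] mask-off/keep -> 0xd2

vd = [109, 31, 160, 210]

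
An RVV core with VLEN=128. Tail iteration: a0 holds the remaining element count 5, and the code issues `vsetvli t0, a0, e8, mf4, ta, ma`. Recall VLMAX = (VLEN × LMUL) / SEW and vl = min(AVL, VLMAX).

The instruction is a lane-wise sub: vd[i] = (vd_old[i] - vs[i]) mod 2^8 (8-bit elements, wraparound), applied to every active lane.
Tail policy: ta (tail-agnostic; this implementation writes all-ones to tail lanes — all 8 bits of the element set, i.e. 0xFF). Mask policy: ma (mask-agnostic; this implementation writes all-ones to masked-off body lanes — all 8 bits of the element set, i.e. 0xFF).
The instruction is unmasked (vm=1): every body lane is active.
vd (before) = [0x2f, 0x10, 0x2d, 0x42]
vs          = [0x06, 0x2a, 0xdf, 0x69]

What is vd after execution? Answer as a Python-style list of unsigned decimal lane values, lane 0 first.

vd = [41, 230, 78, 217]

VLMAX = VLEN×LMUL/SEW = 128×1/4/8 = 4
AVL=5 > VLMAX=4, so vl = 4
lane  0: sub(0x2f,0x06) ⇒ 0x29
lane  1: sub(0x10,0x2a) ⇒ 0xe6
lane  2: sub(0x2d,0xdf) ⇒ 0x4e
lane  3: sub(0x42,0x69) ⇒ 0xd9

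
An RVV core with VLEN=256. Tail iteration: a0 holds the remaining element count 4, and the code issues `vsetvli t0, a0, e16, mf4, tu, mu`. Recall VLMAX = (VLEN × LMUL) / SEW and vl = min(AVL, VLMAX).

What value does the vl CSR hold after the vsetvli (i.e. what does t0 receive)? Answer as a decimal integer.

VLMAX = VLEN×LMUL/SEW = 256×1/4/16 = 4
AVL=4 ≤ VLMAX=4, so vl = 4

vl = 4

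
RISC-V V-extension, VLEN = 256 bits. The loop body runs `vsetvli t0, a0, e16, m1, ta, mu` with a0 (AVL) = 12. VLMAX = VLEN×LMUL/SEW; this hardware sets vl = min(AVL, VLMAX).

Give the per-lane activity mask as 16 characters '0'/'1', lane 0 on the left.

VLMAX = VLEN×LMUL/SEW = 256×1/16 = 16
AVL=12 ≤ VLMAX=16, so vl = 12
bits (lane 0 leftmost): 1111111111110000

predicate = 1111111111110000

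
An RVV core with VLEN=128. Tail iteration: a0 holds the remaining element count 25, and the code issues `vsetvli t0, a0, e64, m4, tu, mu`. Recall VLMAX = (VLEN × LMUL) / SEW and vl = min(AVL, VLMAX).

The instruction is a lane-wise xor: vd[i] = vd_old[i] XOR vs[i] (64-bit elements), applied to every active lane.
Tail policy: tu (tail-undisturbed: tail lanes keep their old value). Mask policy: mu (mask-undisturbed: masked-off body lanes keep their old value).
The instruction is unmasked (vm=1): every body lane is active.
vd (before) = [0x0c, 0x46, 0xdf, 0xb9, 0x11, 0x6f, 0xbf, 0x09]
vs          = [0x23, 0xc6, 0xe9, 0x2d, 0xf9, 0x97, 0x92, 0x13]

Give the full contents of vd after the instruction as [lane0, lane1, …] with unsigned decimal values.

lanes per group: 128·4/64 = 8
vl = min(AVL, VLMAX) = min(25, 8) = 8
lane  0: xor(0x0c,0x23) ⇒ 0x2f
lane  1: xor(0x46,0xc6) ⇒ 0x80
lane  2: xor(0xdf,0xe9) ⇒ 0x36
lane  3: xor(0xb9,0x2d) ⇒ 0x94
lane  4: xor(0x11,0xf9) ⇒ 0xe8
lane  5: xor(0x6f,0x97) ⇒ 0xf8
lane  6: xor(0xbf,0x92) ⇒ 0x2d
lane  7: xor(0x09,0x13) ⇒ 0x1a

vd = [47, 128, 54, 148, 232, 248, 45, 26]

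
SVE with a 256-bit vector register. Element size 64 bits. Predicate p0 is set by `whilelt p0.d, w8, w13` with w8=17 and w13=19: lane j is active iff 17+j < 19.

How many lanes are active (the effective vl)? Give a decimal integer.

vl = 2

lane count: 256 div 64 = 4
p0[j] = (17+j < 19); true for j=0..1 → 2 lanes set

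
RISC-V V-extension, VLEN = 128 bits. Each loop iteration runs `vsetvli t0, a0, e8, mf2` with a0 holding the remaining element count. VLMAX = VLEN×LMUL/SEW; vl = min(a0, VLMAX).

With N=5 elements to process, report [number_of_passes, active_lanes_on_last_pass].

[iterations, last_vl] = [1, 5]

VLMAX = VLEN×LMUL/SEW = 128×1/2/8 = 8
5 elements at 8/iter → 1 passes, remainder 5 on the last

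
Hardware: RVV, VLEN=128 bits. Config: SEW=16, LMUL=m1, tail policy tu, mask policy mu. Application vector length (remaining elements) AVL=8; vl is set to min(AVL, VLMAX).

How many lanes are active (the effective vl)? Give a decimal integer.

vl = 8

VLMAX = VLEN×LMUL/SEW = 128×1/16 = 8
vl ← min(8, 8) = 8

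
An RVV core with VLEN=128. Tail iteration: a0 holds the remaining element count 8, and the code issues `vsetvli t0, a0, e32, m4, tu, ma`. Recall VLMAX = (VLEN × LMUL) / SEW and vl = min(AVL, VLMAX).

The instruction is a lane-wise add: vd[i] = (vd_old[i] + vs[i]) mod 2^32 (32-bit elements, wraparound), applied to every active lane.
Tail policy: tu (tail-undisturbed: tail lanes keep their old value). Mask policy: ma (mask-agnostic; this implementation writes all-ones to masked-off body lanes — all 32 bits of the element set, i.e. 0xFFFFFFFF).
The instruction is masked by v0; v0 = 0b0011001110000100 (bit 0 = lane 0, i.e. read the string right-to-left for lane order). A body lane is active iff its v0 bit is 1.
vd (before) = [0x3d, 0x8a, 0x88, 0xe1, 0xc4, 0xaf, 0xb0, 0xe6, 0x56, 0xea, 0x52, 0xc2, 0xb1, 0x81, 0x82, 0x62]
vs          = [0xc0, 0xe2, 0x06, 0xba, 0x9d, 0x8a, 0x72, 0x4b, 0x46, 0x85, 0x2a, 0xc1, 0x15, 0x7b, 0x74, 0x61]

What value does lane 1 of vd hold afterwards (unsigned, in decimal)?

vd[1] = 4294967295

VLMAX = VLEN×LMUL/SEW = 128×4/32 = 16
AVL=8 ≤ VLMAX=16, so vl = 8
lane  0: mask-off/ones ⇒ 0xffffffff
lane  1: mask-off/ones ⇒ 0xffffffff
lane  2: add(0x88,0x06) ⇒ 0x8e
lane  3: mask-off/ones ⇒ 0xffffffff
lane  4: mask-off/ones ⇒ 0xffffffff
lane  5: mask-off/ones ⇒ 0xffffffff
lane  6: mask-off/ones ⇒ 0xffffffff
lane  7: add(0xe6,0x4b) ⇒ 0x131
lane  8: tail/keep ⇒ 0x56
lane  9: tail/keep ⇒ 0xea
lane 10: tail/keep ⇒ 0x52
lane 11: tail/keep ⇒ 0xc2
lane 12: tail/keep ⇒ 0xb1
lane 13: tail/keep ⇒ 0x81
lane 14: tail/keep ⇒ 0x82
lane 15: tail/keep ⇒ 0x62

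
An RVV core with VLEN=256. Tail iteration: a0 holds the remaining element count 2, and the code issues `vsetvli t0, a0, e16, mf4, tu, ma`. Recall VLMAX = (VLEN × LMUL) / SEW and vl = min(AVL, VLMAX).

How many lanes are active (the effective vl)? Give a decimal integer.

vl = 2

VLMAX = (256 × 1/4) / 16 = 4 lanes
vl ← min(2, 4) = 2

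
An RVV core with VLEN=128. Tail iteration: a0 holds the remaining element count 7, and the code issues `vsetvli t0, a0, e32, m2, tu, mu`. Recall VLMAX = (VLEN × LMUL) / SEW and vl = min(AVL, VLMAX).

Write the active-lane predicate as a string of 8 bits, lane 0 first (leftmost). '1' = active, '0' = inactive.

predicate = 11111110

lanes per group: 128·2/32 = 8
vl ← min(7, 8) = 7
bits (lane 0 leftmost): 11111110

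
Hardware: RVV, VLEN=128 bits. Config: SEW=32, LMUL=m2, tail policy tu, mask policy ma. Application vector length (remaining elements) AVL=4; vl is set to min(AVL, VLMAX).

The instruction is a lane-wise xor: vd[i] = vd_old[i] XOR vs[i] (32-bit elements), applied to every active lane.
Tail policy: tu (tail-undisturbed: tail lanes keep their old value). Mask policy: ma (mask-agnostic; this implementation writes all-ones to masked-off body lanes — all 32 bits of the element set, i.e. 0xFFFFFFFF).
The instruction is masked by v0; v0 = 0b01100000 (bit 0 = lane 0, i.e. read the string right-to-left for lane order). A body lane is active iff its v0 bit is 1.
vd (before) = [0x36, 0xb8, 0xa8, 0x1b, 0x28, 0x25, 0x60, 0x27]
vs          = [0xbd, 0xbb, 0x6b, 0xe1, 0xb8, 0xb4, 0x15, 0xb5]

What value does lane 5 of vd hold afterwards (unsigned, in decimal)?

lanes per group: 128·2/32 = 8
vl ← min(4, 8) = 4
  i=0: mask-off/ones → 4294967295
  i=1: mask-off/ones → 4294967295
  i=2: mask-off/ones → 4294967295
  i=3: mask-off/ones → 4294967295
  i=4: tail/keep → 40
  i=5: tail/keep → 37
  i=6: tail/keep → 96
  i=7: tail/keep → 39

vd[5] = 37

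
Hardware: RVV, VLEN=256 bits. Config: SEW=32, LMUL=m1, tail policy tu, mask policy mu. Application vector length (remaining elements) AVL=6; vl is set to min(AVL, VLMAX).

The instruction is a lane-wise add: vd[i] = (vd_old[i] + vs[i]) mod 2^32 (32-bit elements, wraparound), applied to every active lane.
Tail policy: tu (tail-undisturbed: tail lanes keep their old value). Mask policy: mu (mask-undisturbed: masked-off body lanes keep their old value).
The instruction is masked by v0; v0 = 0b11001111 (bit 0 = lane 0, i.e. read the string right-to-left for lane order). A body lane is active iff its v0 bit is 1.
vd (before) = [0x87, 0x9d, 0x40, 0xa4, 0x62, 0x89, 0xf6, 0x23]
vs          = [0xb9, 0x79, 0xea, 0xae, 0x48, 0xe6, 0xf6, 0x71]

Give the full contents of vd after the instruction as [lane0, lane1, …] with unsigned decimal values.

vd = [320, 278, 298, 338, 98, 137, 246, 35]

VLMAX = VLEN×LMUL/SEW = 256×1/32 = 8
AVL=6 ≤ VLMAX=8, so vl = 6
[0] add(0x87,0xb9) = 0x140
[1] add(0x9d,0x79) = 0x116
[2] add(0x40,0xea) = 0x12a
[3] add(0xa4,0xae) = 0x152
[4] mask-off/keep = 0x62
[5] mask-off/keep = 0x89
[6] tail/keep = 0xf6
[7] tail/keep = 0x23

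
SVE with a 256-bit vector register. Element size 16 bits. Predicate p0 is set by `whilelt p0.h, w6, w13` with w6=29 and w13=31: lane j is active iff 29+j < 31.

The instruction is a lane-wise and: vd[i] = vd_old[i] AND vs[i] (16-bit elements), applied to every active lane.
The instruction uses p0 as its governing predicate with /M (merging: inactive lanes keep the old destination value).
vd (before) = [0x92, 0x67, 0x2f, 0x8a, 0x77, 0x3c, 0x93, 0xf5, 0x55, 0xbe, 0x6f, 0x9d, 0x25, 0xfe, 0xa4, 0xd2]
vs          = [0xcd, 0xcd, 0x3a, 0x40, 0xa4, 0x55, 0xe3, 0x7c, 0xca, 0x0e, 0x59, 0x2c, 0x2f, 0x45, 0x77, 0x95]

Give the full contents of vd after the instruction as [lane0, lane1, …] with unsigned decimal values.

256-bit reg / 16-bit elem → 16 lanes
active while 29+j < 31, i.e. j ∈ [0,2) capped at 16 ⇒ 2
vd[0] and(0x92,0xcd) -> 0x80
vd[1] and(0x67,0xcd) -> 0x45
vd[2] tail/keep -> 0x2f
vd[3] tail/keep -> 0x8a
vd[4] tail/keep -> 0x77
vd[5] tail/keep -> 0x3c
vd[6] tail/keep -> 0x93
vd[7] tail/keep -> 0xf5
vd[8] tail/keep -> 0x55
vd[9] tail/keep -> 0xbe
vd[10] tail/keep -> 0x6f
vd[11] tail/keep -> 0x9d
vd[12] tail/keep -> 0x25
vd[13] tail/keep -> 0xfe
vd[14] tail/keep -> 0xa4
vd[15] tail/keep -> 0xd2

vd = [128, 69, 47, 138, 119, 60, 147, 245, 85, 190, 111, 157, 37, 254, 164, 210]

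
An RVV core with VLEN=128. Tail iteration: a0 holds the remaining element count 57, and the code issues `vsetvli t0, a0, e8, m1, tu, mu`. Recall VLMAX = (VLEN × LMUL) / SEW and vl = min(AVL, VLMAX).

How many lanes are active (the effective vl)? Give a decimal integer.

VLMAX = VLEN×LMUL/SEW = 128×1/8 = 16
vl ← min(57, 16) = 16

vl = 16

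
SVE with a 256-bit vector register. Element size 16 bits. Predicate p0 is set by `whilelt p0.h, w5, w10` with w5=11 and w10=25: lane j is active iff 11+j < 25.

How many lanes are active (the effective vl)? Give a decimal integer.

vl = 14

256-bit reg / 16-bit elem → 16 lanes
p0[j] = (11+j < 25); true for j=0..13 → 14 lanes set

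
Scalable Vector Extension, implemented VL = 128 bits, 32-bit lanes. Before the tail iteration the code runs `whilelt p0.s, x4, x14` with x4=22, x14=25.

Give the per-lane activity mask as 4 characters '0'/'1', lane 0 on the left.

predicate = 1110

lane count: 128 div 32 = 4
whilelt: lane j active iff 22+j < 25 → j < 3 → 3 active
bits (lane 0 leftmost): 1110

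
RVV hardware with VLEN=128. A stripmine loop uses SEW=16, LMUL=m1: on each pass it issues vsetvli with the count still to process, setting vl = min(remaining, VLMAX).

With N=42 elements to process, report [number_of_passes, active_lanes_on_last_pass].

VLMAX = VLEN×LMUL/SEW = 128×1/16 = 8
N=42: ⌈42/8⌉ = 6 iters; last vl = 42 − 5×8 = 2

[iterations, last_vl] = [6, 2]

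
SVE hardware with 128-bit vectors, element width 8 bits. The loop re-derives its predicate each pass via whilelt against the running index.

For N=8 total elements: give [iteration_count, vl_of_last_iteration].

[iterations, last_vl] = [1, 8]

lane count: 128 div 8 = 16
N=8: ⌈8/16⌉ = 1 iters; last vl = 8 − 0×16 = 8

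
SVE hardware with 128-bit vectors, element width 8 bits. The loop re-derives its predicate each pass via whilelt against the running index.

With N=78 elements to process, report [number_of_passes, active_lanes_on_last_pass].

[iterations, last_vl] = [5, 14]

register lanes = 128/8 = 16
iterations = ceil(78/16) = 5; final-pass vl = 14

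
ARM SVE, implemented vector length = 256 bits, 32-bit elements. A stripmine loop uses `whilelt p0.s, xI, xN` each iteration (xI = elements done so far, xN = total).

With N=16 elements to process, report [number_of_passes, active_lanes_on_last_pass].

[iterations, last_vl] = [2, 8]

register lanes = 256/32 = 8
N=16: ⌈16/8⌉ = 2 iters; last vl = 16 − 1×8 = 8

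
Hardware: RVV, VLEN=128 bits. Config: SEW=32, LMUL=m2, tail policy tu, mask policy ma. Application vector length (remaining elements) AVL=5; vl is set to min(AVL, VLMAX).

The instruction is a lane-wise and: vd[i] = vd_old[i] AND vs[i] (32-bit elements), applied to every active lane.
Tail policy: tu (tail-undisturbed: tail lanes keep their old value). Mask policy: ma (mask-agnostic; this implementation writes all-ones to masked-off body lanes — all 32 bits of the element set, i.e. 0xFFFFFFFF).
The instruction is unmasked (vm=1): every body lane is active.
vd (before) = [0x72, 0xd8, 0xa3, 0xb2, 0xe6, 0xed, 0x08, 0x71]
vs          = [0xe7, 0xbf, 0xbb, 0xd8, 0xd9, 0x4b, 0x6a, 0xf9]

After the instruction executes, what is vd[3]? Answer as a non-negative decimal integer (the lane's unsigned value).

VLMAX = VLEN×LMUL/SEW = 128×2/32 = 8
vl = min(AVL, VLMAX) = min(5, 8) = 5
[0] and(0x72,0xe7) = 0x62
[1] and(0xd8,0xbf) = 0x98
[2] and(0xa3,0xbb) = 0xa3
[3] and(0xb2,0xd8) = 0x90
[4] and(0xe6,0xd9) = 0xc0
[5] tail/keep = 0xed
[6] tail/keep = 0x08
[7] tail/keep = 0x71

vd[3] = 144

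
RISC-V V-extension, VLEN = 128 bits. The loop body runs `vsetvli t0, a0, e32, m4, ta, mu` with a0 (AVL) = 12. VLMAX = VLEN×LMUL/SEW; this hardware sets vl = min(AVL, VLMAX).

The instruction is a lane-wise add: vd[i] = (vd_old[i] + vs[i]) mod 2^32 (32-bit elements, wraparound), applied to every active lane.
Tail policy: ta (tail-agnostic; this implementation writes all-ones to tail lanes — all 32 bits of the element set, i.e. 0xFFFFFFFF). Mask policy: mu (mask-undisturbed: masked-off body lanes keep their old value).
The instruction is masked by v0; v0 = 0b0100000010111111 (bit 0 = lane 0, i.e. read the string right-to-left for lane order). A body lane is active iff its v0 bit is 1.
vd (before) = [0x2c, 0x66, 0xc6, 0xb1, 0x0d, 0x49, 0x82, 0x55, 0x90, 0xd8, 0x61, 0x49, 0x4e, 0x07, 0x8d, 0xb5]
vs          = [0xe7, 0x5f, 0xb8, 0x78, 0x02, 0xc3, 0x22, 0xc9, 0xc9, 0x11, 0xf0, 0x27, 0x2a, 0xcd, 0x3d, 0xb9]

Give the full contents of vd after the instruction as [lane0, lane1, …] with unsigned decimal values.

VLMAX = (128 × 4) / 32 = 16 lanes
AVL=12 ≤ VLMAX=16, so vl = 12
  i=0: add(0x2c,0xe7) → 275
  i=1: add(0x66,0x5f) → 197
  i=2: add(0xc6,0xb8) → 382
  i=3: add(0xb1,0x78) → 297
  i=4: add(0x0d,0x02) → 15
  i=5: add(0x49,0xc3) → 268
  i=6: mask-off/keep → 130
  i=7: add(0x55,0xc9) → 286
  i=8: mask-off/keep → 144
  i=9: mask-off/keep → 216
  i=10: mask-off/keep → 97
  i=11: mask-off/keep → 73
  i=12: tail/ones → 4294967295
  i=13: tail/ones → 4294967295
  i=14: tail/ones → 4294967295
  i=15: tail/ones → 4294967295

vd = [275, 197, 382, 297, 15, 268, 130, 286, 144, 216, 97, 73, 4294967295, 4294967295, 4294967295, 4294967295]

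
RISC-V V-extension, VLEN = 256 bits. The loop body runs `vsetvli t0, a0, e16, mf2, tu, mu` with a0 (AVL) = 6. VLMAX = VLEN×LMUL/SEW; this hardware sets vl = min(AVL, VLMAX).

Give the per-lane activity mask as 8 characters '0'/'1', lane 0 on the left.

predicate = 11111100

lanes per group: 256·1/2/16 = 8
vl = min(AVL, VLMAX) = min(6, 8) = 6
bits (lane 0 leftmost): 11111100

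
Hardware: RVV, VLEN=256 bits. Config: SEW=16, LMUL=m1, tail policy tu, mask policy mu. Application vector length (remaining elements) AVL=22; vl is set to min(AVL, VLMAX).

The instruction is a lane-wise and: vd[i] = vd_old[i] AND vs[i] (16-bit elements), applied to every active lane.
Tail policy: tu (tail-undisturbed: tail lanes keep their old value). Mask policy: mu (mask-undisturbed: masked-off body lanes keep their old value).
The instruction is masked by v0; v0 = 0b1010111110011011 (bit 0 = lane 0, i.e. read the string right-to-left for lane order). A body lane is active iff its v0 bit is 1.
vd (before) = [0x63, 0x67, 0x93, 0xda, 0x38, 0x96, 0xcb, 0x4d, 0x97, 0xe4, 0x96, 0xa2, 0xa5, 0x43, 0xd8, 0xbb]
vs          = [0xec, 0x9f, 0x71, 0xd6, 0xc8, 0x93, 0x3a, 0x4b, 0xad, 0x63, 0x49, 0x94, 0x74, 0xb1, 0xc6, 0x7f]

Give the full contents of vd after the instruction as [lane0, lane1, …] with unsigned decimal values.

vd = [96, 7, 147, 210, 8, 150, 203, 73, 133, 96, 0, 128, 165, 1, 216, 59]

lanes per group: 256·1/16 = 16
AVL=22 > VLMAX=16, so vl = 16
lane  0: and(0x63,0xec) ⇒ 0x60
lane  1: and(0x67,0x9f) ⇒ 0x07
lane  2: mask-off/keep ⇒ 0x93
lane  3: and(0xda,0xd6) ⇒ 0xd2
lane  4: and(0x38,0xc8) ⇒ 0x08
lane  5: mask-off/keep ⇒ 0x96
lane  6: mask-off/keep ⇒ 0xcb
lane  7: and(0x4d,0x4b) ⇒ 0x49
lane  8: and(0x97,0xad) ⇒ 0x85
lane  9: and(0xe4,0x63) ⇒ 0x60
lane 10: and(0x96,0x49) ⇒ 0x00
lane 11: and(0xa2,0x94) ⇒ 0x80
lane 12: mask-off/keep ⇒ 0xa5
lane 13: and(0x43,0xb1) ⇒ 0x01
lane 14: mask-off/keep ⇒ 0xd8
lane 15: and(0xbb,0x7f) ⇒ 0x3b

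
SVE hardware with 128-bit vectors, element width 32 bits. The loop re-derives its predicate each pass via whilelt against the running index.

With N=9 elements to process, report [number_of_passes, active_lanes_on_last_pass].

[iterations, last_vl] = [3, 1]

128-bit reg / 32-bit elem → 4 lanes
9 elements at 4/iter → 3 passes, remainder 1 on the last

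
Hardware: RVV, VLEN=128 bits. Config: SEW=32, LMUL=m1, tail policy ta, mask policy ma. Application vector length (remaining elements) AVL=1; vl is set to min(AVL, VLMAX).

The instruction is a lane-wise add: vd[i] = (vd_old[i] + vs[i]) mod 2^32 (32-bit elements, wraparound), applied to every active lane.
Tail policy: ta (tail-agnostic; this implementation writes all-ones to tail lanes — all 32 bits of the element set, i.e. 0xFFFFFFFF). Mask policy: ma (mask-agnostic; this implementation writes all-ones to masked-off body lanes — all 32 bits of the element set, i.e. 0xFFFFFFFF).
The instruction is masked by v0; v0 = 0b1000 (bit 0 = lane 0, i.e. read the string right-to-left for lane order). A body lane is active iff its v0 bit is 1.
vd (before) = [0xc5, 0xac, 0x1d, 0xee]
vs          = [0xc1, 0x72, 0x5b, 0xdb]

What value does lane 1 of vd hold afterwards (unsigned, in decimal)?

VLMAX = VLEN×LMUL/SEW = 128×1/32 = 4
vl = min(AVL, VLMAX) = min(1, 4) = 1
lane  0: mask-off/ones ⇒ 0xffffffff
lane  1: tail/ones ⇒ 0xffffffff
lane  2: tail/ones ⇒ 0xffffffff
lane  3: tail/ones ⇒ 0xffffffff

vd[1] = 4294967295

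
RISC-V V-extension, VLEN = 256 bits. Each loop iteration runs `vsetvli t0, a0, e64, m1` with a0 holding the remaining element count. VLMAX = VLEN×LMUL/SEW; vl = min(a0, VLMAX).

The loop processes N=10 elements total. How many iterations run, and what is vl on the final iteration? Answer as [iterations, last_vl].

[iterations, last_vl] = [3, 2]

VLMAX = VLEN×LMUL/SEW = 256×1/64 = 4
iterations = ceil(10/4) = 3; final-pass vl = 2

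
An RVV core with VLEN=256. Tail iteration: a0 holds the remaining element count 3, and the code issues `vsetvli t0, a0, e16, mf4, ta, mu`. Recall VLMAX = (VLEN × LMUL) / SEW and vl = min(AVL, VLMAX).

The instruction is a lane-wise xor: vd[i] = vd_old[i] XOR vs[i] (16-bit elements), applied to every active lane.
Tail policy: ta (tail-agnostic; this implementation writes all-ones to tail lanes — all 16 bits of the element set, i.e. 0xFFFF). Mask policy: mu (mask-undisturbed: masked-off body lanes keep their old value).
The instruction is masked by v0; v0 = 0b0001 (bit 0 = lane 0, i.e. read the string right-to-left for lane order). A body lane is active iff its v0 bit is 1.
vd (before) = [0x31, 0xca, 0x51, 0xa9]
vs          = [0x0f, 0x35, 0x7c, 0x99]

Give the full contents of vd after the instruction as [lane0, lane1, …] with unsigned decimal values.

VLMAX = (256 × 1/4) / 16 = 4 lanes
vl = min(AVL, VLMAX) = min(3, 4) = 3
lane  0: xor(0x31,0x0f) ⇒ 0x3e
lane  1: mask-off/keep ⇒ 0xca
lane  2: mask-off/keep ⇒ 0x51
lane  3: tail/ones ⇒ 0xffff

vd = [62, 202, 81, 65535]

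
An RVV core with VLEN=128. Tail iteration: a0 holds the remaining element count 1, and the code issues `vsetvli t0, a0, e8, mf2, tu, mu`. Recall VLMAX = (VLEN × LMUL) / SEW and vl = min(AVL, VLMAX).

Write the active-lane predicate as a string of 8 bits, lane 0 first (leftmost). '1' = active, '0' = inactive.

predicate = 10000000

lanes per group: 128·1/2/8 = 8
vl = min(AVL, VLMAX) = min(1, 8) = 1
bits (lane 0 leftmost): 10000000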